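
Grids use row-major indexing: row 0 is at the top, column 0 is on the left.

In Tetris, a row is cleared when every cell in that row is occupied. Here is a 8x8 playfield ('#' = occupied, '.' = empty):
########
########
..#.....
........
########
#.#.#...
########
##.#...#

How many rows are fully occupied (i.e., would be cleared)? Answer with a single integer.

Answer: 4

Derivation:
Check each row:
  row 0: 0 empty cells -> FULL (clear)
  row 1: 0 empty cells -> FULL (clear)
  row 2: 7 empty cells -> not full
  row 3: 8 empty cells -> not full
  row 4: 0 empty cells -> FULL (clear)
  row 5: 5 empty cells -> not full
  row 6: 0 empty cells -> FULL (clear)
  row 7: 4 empty cells -> not full
Total rows cleared: 4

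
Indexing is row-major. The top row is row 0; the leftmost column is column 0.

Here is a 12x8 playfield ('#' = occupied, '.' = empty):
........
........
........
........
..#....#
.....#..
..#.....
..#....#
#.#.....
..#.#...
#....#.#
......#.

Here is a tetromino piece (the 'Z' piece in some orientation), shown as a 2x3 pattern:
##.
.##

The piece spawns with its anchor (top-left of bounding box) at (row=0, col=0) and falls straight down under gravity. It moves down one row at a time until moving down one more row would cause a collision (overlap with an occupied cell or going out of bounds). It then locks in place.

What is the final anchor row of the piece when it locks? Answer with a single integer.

Answer: 2

Derivation:
Spawn at (row=0, col=0). Try each row:
  row 0: fits
  row 1: fits
  row 2: fits
  row 3: blocked -> lock at row 2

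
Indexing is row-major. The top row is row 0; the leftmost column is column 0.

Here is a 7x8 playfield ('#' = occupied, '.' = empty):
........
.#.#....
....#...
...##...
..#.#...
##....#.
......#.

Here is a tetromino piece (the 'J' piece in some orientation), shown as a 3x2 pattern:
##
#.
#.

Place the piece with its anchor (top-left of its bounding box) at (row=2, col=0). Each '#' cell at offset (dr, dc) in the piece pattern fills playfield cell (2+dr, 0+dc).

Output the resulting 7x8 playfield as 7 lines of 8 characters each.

Answer: ........
.#.#....
##..#...
#..##...
#.#.#...
##....#.
......#.

Derivation:
Fill (2+0,0+0) = (2,0)
Fill (2+0,0+1) = (2,1)
Fill (2+1,0+0) = (3,0)
Fill (2+2,0+0) = (4,0)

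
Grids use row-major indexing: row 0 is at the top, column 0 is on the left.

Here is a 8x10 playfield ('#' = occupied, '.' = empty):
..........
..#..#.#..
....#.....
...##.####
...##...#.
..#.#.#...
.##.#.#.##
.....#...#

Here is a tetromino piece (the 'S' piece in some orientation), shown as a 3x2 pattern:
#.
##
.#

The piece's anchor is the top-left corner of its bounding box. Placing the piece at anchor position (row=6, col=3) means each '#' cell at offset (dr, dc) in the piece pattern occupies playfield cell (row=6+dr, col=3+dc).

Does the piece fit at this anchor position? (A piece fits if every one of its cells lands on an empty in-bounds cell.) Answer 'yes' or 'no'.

Check each piece cell at anchor (6, 3):
  offset (0,0) -> (6,3): empty -> OK
  offset (1,0) -> (7,3): empty -> OK
  offset (1,1) -> (7,4): empty -> OK
  offset (2,1) -> (8,4): out of bounds -> FAIL
All cells valid: no

Answer: no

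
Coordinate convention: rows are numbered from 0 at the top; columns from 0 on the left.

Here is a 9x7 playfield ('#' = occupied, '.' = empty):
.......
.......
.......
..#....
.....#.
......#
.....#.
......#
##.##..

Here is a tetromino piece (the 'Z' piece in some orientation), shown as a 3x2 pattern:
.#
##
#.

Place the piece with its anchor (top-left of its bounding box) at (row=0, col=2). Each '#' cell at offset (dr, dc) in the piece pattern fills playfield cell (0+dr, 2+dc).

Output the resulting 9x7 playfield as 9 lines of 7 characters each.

Answer: ...#...
..##...
..#....
..#....
.....#.
......#
.....#.
......#
##.##..

Derivation:
Fill (0+0,2+1) = (0,3)
Fill (0+1,2+0) = (1,2)
Fill (0+1,2+1) = (1,3)
Fill (0+2,2+0) = (2,2)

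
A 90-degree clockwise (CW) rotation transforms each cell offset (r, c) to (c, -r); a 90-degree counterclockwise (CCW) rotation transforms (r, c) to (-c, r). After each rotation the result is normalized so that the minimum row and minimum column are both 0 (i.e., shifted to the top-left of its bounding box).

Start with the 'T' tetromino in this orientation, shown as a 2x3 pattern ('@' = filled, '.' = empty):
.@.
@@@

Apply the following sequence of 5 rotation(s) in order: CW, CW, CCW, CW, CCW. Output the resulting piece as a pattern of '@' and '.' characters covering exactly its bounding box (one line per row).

Answer: @.
@@
@.

Derivation:
Start:
.@.
@@@
After rotation 1 (CW):
@.
@@
@.
After rotation 2 (CW):
@@@
.@.
After rotation 3 (CCW):
@.
@@
@.
After rotation 4 (CW):
@@@
.@.
After rotation 5 (CCW):
@.
@@
@.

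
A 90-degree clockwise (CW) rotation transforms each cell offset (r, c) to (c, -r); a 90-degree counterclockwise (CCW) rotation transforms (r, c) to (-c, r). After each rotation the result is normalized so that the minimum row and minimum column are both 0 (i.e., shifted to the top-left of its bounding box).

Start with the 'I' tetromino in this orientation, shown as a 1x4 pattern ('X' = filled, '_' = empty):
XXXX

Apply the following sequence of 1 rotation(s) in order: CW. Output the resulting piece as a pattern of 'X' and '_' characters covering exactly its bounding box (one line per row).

Answer: X
X
X
X

Derivation:
Start:
XXXX
After rotation 1 (CW):
X
X
X
X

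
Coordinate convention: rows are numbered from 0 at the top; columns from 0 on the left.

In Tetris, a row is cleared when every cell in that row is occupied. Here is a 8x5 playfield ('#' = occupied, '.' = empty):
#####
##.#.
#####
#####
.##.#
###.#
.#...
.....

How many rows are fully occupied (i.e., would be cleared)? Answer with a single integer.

Answer: 3

Derivation:
Check each row:
  row 0: 0 empty cells -> FULL (clear)
  row 1: 2 empty cells -> not full
  row 2: 0 empty cells -> FULL (clear)
  row 3: 0 empty cells -> FULL (clear)
  row 4: 2 empty cells -> not full
  row 5: 1 empty cell -> not full
  row 6: 4 empty cells -> not full
  row 7: 5 empty cells -> not full
Total rows cleared: 3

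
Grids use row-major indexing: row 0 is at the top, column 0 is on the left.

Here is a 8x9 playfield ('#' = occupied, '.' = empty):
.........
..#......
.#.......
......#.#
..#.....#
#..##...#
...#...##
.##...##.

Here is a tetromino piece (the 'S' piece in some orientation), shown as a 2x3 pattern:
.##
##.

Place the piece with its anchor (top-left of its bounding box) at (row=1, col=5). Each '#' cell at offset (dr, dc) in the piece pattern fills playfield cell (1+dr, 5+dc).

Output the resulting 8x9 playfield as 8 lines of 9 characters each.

Fill (1+0,5+1) = (1,6)
Fill (1+0,5+2) = (1,7)
Fill (1+1,5+0) = (2,5)
Fill (1+1,5+1) = (2,6)

Answer: .........
..#...##.
.#...##..
......#.#
..#.....#
#..##...#
...#...##
.##...##.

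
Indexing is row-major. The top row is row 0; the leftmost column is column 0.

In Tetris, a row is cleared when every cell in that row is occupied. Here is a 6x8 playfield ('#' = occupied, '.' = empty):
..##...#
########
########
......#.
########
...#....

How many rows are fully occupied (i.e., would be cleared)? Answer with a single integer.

Check each row:
  row 0: 5 empty cells -> not full
  row 1: 0 empty cells -> FULL (clear)
  row 2: 0 empty cells -> FULL (clear)
  row 3: 7 empty cells -> not full
  row 4: 0 empty cells -> FULL (clear)
  row 5: 7 empty cells -> not full
Total rows cleared: 3

Answer: 3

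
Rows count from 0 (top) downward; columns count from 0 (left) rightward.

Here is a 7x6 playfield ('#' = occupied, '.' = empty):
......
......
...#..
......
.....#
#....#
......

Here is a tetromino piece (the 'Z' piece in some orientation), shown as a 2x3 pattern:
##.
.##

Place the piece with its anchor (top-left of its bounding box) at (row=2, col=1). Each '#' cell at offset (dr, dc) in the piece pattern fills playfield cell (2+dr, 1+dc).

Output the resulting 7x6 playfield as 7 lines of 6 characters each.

Answer: ......
......
.###..
..##..
.....#
#....#
......

Derivation:
Fill (2+0,1+0) = (2,1)
Fill (2+0,1+1) = (2,2)
Fill (2+1,1+1) = (3,2)
Fill (2+1,1+2) = (3,3)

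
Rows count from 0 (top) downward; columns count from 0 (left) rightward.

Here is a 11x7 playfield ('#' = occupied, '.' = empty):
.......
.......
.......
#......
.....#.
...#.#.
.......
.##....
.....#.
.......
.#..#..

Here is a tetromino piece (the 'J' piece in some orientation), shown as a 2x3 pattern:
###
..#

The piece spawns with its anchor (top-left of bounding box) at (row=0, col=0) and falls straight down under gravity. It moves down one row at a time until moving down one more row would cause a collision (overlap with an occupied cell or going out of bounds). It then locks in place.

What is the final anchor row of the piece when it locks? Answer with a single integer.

Spawn at (row=0, col=0). Try each row:
  row 0: fits
  row 1: fits
  row 2: fits
  row 3: blocked -> lock at row 2

Answer: 2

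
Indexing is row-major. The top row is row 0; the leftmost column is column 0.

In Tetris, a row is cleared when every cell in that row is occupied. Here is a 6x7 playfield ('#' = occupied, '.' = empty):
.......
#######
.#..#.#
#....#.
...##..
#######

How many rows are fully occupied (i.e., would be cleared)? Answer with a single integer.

Answer: 2

Derivation:
Check each row:
  row 0: 7 empty cells -> not full
  row 1: 0 empty cells -> FULL (clear)
  row 2: 4 empty cells -> not full
  row 3: 5 empty cells -> not full
  row 4: 5 empty cells -> not full
  row 5: 0 empty cells -> FULL (clear)
Total rows cleared: 2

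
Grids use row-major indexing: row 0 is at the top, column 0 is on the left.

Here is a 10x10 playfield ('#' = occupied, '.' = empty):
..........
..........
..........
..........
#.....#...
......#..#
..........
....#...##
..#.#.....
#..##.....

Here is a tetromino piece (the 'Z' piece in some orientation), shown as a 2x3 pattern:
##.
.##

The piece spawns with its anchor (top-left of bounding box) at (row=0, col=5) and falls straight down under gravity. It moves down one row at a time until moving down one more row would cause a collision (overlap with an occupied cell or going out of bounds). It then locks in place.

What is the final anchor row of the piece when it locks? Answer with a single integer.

Spawn at (row=0, col=5). Try each row:
  row 0: fits
  row 1: fits
  row 2: fits
  row 3: blocked -> lock at row 2

Answer: 2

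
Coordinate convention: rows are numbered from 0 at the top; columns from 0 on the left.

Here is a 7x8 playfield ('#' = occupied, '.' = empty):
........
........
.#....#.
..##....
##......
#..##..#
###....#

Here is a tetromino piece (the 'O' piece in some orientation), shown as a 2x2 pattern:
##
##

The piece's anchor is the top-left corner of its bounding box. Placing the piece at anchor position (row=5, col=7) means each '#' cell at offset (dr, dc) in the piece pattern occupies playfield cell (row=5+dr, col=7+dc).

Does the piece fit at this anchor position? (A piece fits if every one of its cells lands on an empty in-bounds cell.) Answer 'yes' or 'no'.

Answer: no

Derivation:
Check each piece cell at anchor (5, 7):
  offset (0,0) -> (5,7): occupied ('#') -> FAIL
  offset (0,1) -> (5,8): out of bounds -> FAIL
  offset (1,0) -> (6,7): occupied ('#') -> FAIL
  offset (1,1) -> (6,8): out of bounds -> FAIL
All cells valid: no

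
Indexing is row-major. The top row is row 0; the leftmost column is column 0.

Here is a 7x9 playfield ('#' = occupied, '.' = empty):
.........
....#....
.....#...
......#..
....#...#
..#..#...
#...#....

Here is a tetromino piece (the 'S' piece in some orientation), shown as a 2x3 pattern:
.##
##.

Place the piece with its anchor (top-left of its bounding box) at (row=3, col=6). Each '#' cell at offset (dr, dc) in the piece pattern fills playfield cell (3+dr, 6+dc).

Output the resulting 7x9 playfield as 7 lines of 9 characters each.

Answer: .........
....#....
.....#...
......###
....#.###
..#..#...
#...#....

Derivation:
Fill (3+0,6+1) = (3,7)
Fill (3+0,6+2) = (3,8)
Fill (3+1,6+0) = (4,6)
Fill (3+1,6+1) = (4,7)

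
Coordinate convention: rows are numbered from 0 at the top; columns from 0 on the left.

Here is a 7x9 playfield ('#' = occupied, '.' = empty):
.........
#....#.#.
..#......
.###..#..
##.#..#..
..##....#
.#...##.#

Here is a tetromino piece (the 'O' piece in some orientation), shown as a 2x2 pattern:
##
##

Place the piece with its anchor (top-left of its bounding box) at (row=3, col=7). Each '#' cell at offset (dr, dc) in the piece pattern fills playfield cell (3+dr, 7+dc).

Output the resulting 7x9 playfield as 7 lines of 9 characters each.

Fill (3+0,7+0) = (3,7)
Fill (3+0,7+1) = (3,8)
Fill (3+1,7+0) = (4,7)
Fill (3+1,7+1) = (4,8)

Answer: .........
#....#.#.
..#......
.###..###
##.#..###
..##....#
.#...##.#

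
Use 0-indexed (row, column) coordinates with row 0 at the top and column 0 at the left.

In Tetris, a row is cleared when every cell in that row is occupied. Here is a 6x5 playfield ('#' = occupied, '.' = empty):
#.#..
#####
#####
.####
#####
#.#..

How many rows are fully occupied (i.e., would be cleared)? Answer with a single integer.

Answer: 3

Derivation:
Check each row:
  row 0: 3 empty cells -> not full
  row 1: 0 empty cells -> FULL (clear)
  row 2: 0 empty cells -> FULL (clear)
  row 3: 1 empty cell -> not full
  row 4: 0 empty cells -> FULL (clear)
  row 5: 3 empty cells -> not full
Total rows cleared: 3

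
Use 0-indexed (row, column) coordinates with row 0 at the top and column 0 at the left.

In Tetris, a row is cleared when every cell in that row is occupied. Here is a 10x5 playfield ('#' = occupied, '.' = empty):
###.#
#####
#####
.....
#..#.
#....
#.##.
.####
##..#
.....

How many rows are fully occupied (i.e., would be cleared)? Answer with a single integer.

Answer: 2

Derivation:
Check each row:
  row 0: 1 empty cell -> not full
  row 1: 0 empty cells -> FULL (clear)
  row 2: 0 empty cells -> FULL (clear)
  row 3: 5 empty cells -> not full
  row 4: 3 empty cells -> not full
  row 5: 4 empty cells -> not full
  row 6: 2 empty cells -> not full
  row 7: 1 empty cell -> not full
  row 8: 2 empty cells -> not full
  row 9: 5 empty cells -> not full
Total rows cleared: 2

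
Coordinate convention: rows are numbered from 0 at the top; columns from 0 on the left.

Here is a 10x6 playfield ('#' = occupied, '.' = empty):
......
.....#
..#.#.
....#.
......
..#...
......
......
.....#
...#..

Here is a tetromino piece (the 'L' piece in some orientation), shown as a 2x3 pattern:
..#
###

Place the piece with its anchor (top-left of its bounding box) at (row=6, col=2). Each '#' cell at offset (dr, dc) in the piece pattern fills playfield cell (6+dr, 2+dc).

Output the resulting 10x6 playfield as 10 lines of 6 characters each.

Fill (6+0,2+2) = (6,4)
Fill (6+1,2+0) = (7,2)
Fill (6+1,2+1) = (7,3)
Fill (6+1,2+2) = (7,4)

Answer: ......
.....#
..#.#.
....#.
......
..#...
....#.
..###.
.....#
...#..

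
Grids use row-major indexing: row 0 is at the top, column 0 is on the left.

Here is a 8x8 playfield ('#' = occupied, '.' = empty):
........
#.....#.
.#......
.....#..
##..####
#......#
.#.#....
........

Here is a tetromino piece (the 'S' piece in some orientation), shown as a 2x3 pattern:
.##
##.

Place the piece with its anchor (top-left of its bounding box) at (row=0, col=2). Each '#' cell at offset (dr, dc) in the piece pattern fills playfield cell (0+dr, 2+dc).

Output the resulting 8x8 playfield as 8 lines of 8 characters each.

Answer: ...##...
#.##..#.
.#......
.....#..
##..####
#......#
.#.#....
........

Derivation:
Fill (0+0,2+1) = (0,3)
Fill (0+0,2+2) = (0,4)
Fill (0+1,2+0) = (1,2)
Fill (0+1,2+1) = (1,3)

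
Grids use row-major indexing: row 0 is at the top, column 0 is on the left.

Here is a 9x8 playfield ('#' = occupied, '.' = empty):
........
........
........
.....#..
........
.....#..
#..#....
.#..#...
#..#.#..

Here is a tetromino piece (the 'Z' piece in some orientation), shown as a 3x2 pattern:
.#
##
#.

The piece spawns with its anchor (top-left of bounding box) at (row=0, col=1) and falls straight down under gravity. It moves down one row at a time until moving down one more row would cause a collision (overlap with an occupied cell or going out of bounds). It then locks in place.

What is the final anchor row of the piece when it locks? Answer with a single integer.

Answer: 4

Derivation:
Spawn at (row=0, col=1). Try each row:
  row 0: fits
  row 1: fits
  row 2: fits
  row 3: fits
  row 4: fits
  row 5: blocked -> lock at row 4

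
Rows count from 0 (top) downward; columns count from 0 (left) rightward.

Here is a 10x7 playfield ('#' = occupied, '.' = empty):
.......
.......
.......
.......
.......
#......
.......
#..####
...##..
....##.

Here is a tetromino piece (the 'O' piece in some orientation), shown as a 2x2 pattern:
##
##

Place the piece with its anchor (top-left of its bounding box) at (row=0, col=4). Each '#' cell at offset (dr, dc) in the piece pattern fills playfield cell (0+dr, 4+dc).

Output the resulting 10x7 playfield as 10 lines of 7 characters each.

Answer: ....##.
....##.
.......
.......
.......
#......
.......
#..####
...##..
....##.

Derivation:
Fill (0+0,4+0) = (0,4)
Fill (0+0,4+1) = (0,5)
Fill (0+1,4+0) = (1,4)
Fill (0+1,4+1) = (1,5)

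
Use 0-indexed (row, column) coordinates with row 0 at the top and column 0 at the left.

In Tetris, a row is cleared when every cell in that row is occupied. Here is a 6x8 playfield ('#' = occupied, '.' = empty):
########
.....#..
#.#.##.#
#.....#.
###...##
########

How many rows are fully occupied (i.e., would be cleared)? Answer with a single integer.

Check each row:
  row 0: 0 empty cells -> FULL (clear)
  row 1: 7 empty cells -> not full
  row 2: 3 empty cells -> not full
  row 3: 6 empty cells -> not full
  row 4: 3 empty cells -> not full
  row 5: 0 empty cells -> FULL (clear)
Total rows cleared: 2

Answer: 2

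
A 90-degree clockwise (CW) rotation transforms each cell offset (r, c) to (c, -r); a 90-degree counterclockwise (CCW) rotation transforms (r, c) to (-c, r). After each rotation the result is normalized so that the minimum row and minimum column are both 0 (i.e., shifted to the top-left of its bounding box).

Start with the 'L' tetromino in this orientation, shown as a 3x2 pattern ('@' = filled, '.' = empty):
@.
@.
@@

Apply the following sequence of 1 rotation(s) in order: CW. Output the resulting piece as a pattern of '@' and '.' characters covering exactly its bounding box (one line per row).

Start:
@.
@.
@@
After rotation 1 (CW):
@@@
@..

Answer: @@@
@..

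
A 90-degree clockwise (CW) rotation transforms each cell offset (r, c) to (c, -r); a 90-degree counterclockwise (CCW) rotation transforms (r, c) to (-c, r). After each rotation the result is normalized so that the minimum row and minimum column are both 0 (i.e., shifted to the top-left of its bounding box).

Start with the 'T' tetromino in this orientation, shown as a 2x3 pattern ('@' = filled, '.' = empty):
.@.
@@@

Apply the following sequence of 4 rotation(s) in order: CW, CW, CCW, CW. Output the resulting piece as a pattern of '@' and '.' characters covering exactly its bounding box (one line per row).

Answer: @@@
.@.

Derivation:
Start:
.@.
@@@
After rotation 1 (CW):
@.
@@
@.
After rotation 2 (CW):
@@@
.@.
After rotation 3 (CCW):
@.
@@
@.
After rotation 4 (CW):
@@@
.@.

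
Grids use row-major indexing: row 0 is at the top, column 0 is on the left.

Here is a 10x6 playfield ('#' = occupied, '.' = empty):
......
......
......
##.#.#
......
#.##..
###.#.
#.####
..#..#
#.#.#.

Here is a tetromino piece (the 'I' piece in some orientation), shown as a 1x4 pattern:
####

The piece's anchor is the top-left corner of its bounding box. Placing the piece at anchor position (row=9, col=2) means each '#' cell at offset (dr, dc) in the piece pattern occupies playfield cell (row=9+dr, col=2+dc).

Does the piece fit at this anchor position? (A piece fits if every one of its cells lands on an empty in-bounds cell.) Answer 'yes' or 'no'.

Answer: no

Derivation:
Check each piece cell at anchor (9, 2):
  offset (0,0) -> (9,2): occupied ('#') -> FAIL
  offset (0,1) -> (9,3): empty -> OK
  offset (0,2) -> (9,4): occupied ('#') -> FAIL
  offset (0,3) -> (9,5): empty -> OK
All cells valid: no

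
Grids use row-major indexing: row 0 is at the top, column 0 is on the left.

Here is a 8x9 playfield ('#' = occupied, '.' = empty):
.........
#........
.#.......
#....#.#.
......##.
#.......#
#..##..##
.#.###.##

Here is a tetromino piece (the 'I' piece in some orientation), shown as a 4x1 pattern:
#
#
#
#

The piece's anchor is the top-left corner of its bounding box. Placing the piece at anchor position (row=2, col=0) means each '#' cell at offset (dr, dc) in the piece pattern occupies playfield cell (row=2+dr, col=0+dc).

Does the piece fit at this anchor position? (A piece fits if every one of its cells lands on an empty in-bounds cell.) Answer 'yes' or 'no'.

Check each piece cell at anchor (2, 0):
  offset (0,0) -> (2,0): empty -> OK
  offset (1,0) -> (3,0): occupied ('#') -> FAIL
  offset (2,0) -> (4,0): empty -> OK
  offset (3,0) -> (5,0): occupied ('#') -> FAIL
All cells valid: no

Answer: no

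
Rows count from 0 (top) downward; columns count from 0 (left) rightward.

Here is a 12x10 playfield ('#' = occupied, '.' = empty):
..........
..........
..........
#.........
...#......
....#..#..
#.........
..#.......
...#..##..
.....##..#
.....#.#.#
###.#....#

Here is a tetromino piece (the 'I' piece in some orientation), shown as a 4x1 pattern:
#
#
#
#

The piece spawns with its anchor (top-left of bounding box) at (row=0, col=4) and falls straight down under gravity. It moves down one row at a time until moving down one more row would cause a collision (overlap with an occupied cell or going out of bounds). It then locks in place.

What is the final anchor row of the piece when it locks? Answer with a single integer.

Answer: 1

Derivation:
Spawn at (row=0, col=4). Try each row:
  row 0: fits
  row 1: fits
  row 2: blocked -> lock at row 1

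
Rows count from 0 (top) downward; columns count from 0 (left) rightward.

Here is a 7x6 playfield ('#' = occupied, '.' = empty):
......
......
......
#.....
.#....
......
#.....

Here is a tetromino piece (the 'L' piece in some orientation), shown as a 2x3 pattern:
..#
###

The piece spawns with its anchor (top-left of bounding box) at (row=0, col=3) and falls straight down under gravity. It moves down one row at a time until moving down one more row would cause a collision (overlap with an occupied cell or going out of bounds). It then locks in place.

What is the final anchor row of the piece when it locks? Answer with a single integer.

Spawn at (row=0, col=3). Try each row:
  row 0: fits
  row 1: fits
  row 2: fits
  row 3: fits
  row 4: fits
  row 5: fits
  row 6: blocked -> lock at row 5

Answer: 5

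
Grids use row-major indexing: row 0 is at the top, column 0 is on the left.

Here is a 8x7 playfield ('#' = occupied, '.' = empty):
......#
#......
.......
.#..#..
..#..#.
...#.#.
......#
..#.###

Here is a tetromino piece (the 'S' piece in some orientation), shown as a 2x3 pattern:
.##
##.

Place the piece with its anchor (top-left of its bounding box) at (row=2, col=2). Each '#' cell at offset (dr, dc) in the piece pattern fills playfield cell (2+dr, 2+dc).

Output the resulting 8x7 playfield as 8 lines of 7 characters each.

Answer: ......#
#......
...##..
.####..
..#..#.
...#.#.
......#
..#.###

Derivation:
Fill (2+0,2+1) = (2,3)
Fill (2+0,2+2) = (2,4)
Fill (2+1,2+0) = (3,2)
Fill (2+1,2+1) = (3,3)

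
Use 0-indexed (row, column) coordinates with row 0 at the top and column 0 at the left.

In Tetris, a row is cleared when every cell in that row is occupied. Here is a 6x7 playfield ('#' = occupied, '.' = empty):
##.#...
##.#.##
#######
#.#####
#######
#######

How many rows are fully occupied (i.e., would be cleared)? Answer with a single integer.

Answer: 3

Derivation:
Check each row:
  row 0: 4 empty cells -> not full
  row 1: 2 empty cells -> not full
  row 2: 0 empty cells -> FULL (clear)
  row 3: 1 empty cell -> not full
  row 4: 0 empty cells -> FULL (clear)
  row 5: 0 empty cells -> FULL (clear)
Total rows cleared: 3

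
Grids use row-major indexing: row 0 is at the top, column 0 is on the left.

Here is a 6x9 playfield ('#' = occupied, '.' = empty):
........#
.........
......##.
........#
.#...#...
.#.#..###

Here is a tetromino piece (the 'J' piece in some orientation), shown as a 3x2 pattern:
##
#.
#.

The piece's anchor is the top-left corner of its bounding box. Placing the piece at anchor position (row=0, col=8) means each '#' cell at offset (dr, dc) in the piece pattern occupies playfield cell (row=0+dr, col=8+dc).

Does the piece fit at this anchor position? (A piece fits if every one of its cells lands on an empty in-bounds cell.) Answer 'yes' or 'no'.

Answer: no

Derivation:
Check each piece cell at anchor (0, 8):
  offset (0,0) -> (0,8): occupied ('#') -> FAIL
  offset (0,1) -> (0,9): out of bounds -> FAIL
  offset (1,0) -> (1,8): empty -> OK
  offset (2,0) -> (2,8): empty -> OK
All cells valid: no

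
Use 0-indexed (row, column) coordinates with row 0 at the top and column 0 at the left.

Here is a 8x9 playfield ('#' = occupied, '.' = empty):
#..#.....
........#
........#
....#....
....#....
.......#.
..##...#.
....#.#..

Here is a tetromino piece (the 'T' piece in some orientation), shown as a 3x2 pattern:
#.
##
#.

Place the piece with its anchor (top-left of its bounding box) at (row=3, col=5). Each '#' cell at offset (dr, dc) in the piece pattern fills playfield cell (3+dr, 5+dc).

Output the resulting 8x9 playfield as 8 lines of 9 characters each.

Fill (3+0,5+0) = (3,5)
Fill (3+1,5+0) = (4,5)
Fill (3+1,5+1) = (4,6)
Fill (3+2,5+0) = (5,5)

Answer: #..#.....
........#
........#
....##...
....###..
.....#.#.
..##...#.
....#.#..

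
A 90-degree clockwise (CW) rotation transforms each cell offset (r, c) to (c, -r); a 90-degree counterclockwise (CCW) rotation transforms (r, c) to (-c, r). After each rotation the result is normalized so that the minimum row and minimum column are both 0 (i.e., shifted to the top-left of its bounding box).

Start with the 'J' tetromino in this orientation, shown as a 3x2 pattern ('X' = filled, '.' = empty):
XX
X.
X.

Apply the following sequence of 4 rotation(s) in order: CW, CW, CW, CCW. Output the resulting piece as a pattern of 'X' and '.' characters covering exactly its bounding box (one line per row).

Answer: .X
.X
XX

Derivation:
Start:
XX
X.
X.
After rotation 1 (CW):
XXX
..X
After rotation 2 (CW):
.X
.X
XX
After rotation 3 (CW):
X..
XXX
After rotation 4 (CCW):
.X
.X
XX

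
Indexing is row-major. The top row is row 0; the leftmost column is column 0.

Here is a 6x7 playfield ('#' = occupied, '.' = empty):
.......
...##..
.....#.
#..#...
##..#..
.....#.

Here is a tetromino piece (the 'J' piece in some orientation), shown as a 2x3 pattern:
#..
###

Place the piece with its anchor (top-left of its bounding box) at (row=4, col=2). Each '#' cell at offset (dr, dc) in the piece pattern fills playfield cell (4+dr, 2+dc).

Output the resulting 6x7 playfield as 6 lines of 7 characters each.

Fill (4+0,2+0) = (4,2)
Fill (4+1,2+0) = (5,2)
Fill (4+1,2+1) = (5,3)
Fill (4+1,2+2) = (5,4)

Answer: .......
...##..
.....#.
#..#...
###.#..
..####.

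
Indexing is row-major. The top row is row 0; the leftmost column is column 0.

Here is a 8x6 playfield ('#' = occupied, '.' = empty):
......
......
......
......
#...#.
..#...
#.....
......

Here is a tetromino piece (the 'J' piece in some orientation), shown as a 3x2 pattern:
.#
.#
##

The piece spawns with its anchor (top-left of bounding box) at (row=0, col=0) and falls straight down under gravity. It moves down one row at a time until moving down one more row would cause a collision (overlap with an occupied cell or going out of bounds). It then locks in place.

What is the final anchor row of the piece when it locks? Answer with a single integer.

Spawn at (row=0, col=0). Try each row:
  row 0: fits
  row 1: fits
  row 2: blocked -> lock at row 1

Answer: 1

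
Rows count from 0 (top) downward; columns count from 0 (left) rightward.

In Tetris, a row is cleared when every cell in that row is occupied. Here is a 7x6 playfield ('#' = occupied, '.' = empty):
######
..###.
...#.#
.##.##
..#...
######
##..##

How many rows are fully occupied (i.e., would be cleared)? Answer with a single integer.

Check each row:
  row 0: 0 empty cells -> FULL (clear)
  row 1: 3 empty cells -> not full
  row 2: 4 empty cells -> not full
  row 3: 2 empty cells -> not full
  row 4: 5 empty cells -> not full
  row 5: 0 empty cells -> FULL (clear)
  row 6: 2 empty cells -> not full
Total rows cleared: 2

Answer: 2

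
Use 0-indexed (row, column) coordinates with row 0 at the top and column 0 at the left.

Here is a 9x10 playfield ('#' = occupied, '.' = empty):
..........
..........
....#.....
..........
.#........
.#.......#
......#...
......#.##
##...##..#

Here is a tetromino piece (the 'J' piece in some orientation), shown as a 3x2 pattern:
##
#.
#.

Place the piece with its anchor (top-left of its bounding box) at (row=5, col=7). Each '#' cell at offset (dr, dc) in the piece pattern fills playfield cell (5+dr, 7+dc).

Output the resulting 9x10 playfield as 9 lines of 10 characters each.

Fill (5+0,7+0) = (5,7)
Fill (5+0,7+1) = (5,8)
Fill (5+1,7+0) = (6,7)
Fill (5+2,7+0) = (7,7)

Answer: ..........
..........
....#.....
..........
.#........
.#.....###
......##..
......####
##...##..#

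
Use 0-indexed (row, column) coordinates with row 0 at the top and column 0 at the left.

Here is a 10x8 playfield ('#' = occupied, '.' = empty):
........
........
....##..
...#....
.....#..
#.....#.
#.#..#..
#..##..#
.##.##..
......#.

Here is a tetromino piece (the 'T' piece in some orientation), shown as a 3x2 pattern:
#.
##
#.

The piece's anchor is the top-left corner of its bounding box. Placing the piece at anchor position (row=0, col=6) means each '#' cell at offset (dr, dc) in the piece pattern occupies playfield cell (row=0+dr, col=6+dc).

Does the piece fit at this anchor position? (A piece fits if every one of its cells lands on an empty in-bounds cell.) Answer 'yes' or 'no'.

Check each piece cell at anchor (0, 6):
  offset (0,0) -> (0,6): empty -> OK
  offset (1,0) -> (1,6): empty -> OK
  offset (1,1) -> (1,7): empty -> OK
  offset (2,0) -> (2,6): empty -> OK
All cells valid: yes

Answer: yes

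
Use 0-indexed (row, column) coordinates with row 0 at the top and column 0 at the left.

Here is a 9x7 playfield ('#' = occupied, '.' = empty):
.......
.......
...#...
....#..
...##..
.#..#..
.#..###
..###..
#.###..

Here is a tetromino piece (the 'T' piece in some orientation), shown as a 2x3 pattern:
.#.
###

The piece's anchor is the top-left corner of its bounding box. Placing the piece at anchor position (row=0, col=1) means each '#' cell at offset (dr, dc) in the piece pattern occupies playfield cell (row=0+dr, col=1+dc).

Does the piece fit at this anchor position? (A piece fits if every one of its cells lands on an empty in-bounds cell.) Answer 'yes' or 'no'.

Check each piece cell at anchor (0, 1):
  offset (0,1) -> (0,2): empty -> OK
  offset (1,0) -> (1,1): empty -> OK
  offset (1,1) -> (1,2): empty -> OK
  offset (1,2) -> (1,3): empty -> OK
All cells valid: yes

Answer: yes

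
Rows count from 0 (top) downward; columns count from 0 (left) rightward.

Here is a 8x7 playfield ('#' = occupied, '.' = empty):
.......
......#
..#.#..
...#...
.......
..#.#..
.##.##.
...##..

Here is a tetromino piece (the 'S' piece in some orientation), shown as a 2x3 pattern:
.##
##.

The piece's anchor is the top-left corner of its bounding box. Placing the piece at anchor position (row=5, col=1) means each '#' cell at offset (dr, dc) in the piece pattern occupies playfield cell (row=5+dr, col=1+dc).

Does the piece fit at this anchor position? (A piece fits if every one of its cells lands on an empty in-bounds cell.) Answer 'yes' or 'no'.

Check each piece cell at anchor (5, 1):
  offset (0,1) -> (5,2): occupied ('#') -> FAIL
  offset (0,2) -> (5,3): empty -> OK
  offset (1,0) -> (6,1): occupied ('#') -> FAIL
  offset (1,1) -> (6,2): occupied ('#') -> FAIL
All cells valid: no

Answer: no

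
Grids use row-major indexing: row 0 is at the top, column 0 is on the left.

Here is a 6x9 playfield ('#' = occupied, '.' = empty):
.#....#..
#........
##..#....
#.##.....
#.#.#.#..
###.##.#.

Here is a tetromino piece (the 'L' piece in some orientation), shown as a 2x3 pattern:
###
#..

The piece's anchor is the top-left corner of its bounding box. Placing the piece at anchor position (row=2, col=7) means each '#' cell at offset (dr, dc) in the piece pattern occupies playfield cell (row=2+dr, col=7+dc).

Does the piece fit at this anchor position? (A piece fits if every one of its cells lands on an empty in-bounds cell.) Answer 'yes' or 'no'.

Answer: no

Derivation:
Check each piece cell at anchor (2, 7):
  offset (0,0) -> (2,7): empty -> OK
  offset (0,1) -> (2,8): empty -> OK
  offset (0,2) -> (2,9): out of bounds -> FAIL
  offset (1,0) -> (3,7): empty -> OK
All cells valid: no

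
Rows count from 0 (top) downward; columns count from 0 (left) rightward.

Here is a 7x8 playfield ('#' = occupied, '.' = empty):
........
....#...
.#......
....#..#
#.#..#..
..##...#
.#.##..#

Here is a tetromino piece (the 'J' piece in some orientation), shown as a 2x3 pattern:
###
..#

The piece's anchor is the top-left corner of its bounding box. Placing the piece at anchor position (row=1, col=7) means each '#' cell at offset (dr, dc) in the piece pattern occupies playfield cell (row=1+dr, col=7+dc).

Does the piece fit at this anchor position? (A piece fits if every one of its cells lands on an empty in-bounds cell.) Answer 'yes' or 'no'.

Answer: no

Derivation:
Check each piece cell at anchor (1, 7):
  offset (0,0) -> (1,7): empty -> OK
  offset (0,1) -> (1,8): out of bounds -> FAIL
  offset (0,2) -> (1,9): out of bounds -> FAIL
  offset (1,2) -> (2,9): out of bounds -> FAIL
All cells valid: no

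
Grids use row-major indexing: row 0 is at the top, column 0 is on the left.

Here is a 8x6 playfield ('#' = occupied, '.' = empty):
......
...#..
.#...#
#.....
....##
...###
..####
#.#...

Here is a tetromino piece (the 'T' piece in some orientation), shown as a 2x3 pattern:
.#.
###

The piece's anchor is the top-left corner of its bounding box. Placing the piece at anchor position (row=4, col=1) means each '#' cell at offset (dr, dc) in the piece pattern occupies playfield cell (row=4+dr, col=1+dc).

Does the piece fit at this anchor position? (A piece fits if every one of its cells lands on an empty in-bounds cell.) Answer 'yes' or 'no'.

Answer: no

Derivation:
Check each piece cell at anchor (4, 1):
  offset (0,1) -> (4,2): empty -> OK
  offset (1,0) -> (5,1): empty -> OK
  offset (1,1) -> (5,2): empty -> OK
  offset (1,2) -> (5,3): occupied ('#') -> FAIL
All cells valid: no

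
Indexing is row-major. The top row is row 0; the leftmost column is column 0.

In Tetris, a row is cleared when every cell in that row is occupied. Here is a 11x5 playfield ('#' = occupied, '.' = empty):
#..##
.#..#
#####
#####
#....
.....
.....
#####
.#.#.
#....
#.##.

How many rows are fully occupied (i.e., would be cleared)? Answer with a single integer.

Answer: 3

Derivation:
Check each row:
  row 0: 2 empty cells -> not full
  row 1: 3 empty cells -> not full
  row 2: 0 empty cells -> FULL (clear)
  row 3: 0 empty cells -> FULL (clear)
  row 4: 4 empty cells -> not full
  row 5: 5 empty cells -> not full
  row 6: 5 empty cells -> not full
  row 7: 0 empty cells -> FULL (clear)
  row 8: 3 empty cells -> not full
  row 9: 4 empty cells -> not full
  row 10: 2 empty cells -> not full
Total rows cleared: 3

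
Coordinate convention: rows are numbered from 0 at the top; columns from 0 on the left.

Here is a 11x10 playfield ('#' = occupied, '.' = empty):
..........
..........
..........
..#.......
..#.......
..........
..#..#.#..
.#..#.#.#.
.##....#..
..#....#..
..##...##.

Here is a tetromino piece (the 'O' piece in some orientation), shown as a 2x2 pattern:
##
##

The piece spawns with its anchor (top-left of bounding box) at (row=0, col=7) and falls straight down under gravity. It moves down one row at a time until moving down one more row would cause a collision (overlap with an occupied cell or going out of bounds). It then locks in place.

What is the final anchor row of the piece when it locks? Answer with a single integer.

Spawn at (row=0, col=7). Try each row:
  row 0: fits
  row 1: fits
  row 2: fits
  row 3: fits
  row 4: fits
  row 5: blocked -> lock at row 4

Answer: 4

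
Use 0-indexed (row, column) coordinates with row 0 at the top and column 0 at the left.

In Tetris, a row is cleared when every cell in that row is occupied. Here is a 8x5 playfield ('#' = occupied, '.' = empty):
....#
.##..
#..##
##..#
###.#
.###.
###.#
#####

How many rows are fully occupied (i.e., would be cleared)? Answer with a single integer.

Check each row:
  row 0: 4 empty cells -> not full
  row 1: 3 empty cells -> not full
  row 2: 2 empty cells -> not full
  row 3: 2 empty cells -> not full
  row 4: 1 empty cell -> not full
  row 5: 2 empty cells -> not full
  row 6: 1 empty cell -> not full
  row 7: 0 empty cells -> FULL (clear)
Total rows cleared: 1

Answer: 1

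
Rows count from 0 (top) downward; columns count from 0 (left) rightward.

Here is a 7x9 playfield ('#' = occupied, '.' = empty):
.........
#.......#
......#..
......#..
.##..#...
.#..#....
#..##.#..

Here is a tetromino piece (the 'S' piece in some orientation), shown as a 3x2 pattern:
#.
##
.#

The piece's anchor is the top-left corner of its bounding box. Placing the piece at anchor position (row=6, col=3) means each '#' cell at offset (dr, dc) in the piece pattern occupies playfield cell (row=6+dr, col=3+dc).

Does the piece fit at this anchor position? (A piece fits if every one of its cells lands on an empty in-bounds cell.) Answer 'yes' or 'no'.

Answer: no

Derivation:
Check each piece cell at anchor (6, 3):
  offset (0,0) -> (6,3): occupied ('#') -> FAIL
  offset (1,0) -> (7,3): out of bounds -> FAIL
  offset (1,1) -> (7,4): out of bounds -> FAIL
  offset (2,1) -> (8,4): out of bounds -> FAIL
All cells valid: no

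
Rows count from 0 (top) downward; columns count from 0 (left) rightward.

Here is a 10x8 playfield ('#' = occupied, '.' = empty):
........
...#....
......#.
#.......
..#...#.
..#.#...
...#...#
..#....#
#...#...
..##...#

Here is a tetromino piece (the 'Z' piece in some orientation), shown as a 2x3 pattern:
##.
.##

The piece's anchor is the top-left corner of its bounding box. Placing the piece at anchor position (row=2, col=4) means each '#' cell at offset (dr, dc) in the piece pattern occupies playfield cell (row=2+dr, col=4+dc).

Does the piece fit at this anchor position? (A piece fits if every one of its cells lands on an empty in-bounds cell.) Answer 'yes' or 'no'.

Answer: yes

Derivation:
Check each piece cell at anchor (2, 4):
  offset (0,0) -> (2,4): empty -> OK
  offset (0,1) -> (2,5): empty -> OK
  offset (1,1) -> (3,5): empty -> OK
  offset (1,2) -> (3,6): empty -> OK
All cells valid: yes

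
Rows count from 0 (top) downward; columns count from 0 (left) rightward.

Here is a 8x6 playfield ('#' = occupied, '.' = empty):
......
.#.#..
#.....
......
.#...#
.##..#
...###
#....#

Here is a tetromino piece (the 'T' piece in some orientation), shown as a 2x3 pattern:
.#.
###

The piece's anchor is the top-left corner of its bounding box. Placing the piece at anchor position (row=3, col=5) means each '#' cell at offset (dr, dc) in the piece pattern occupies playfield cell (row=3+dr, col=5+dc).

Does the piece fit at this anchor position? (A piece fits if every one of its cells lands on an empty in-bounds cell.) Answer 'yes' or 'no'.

Answer: no

Derivation:
Check each piece cell at anchor (3, 5):
  offset (0,1) -> (3,6): out of bounds -> FAIL
  offset (1,0) -> (4,5): occupied ('#') -> FAIL
  offset (1,1) -> (4,6): out of bounds -> FAIL
  offset (1,2) -> (4,7): out of bounds -> FAIL
All cells valid: no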